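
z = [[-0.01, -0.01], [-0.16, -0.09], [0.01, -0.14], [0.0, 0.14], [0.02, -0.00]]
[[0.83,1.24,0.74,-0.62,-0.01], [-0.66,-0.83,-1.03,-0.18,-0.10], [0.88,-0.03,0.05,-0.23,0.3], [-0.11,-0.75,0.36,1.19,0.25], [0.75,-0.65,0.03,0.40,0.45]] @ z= [[-0.2, -0.31], [0.13, 0.20], [0.00, -0.05], [0.13, 0.18], [0.11, 0.10]]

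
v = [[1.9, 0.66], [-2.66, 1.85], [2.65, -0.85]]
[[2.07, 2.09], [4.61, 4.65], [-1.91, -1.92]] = v @ [[0.15, 0.15],[2.71, 2.73]]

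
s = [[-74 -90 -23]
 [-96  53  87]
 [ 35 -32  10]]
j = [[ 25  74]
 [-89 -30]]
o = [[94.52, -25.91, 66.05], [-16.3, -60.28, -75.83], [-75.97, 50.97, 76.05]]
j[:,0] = [25, -89]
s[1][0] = -96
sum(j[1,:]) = -119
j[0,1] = 74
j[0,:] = [25, 74]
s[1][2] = 87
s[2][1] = -32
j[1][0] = -89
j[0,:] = [25, 74]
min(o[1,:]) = -75.83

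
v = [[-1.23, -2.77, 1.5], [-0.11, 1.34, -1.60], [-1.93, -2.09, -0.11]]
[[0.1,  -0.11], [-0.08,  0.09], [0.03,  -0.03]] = v@[[-0.02, 0.02], [0.0, -0.0], [0.05, -0.06]]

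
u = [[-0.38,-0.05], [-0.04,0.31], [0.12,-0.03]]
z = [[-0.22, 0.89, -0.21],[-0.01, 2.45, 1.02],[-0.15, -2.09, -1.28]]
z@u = [[0.02,0.29], [0.03,0.73], [-0.01,-0.60]]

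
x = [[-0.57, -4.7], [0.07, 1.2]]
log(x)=[[(-1.18+3.63j), (-3.53+10.95j)], [0.05-0.16j, 0.15-0.49j]]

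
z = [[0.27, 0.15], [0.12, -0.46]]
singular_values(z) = [0.49, 0.29]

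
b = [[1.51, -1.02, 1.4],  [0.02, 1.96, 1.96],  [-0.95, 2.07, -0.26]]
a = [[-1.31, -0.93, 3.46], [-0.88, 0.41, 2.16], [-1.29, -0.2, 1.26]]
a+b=[[0.2,-1.95,4.86],  [-0.86,2.37,4.12],  [-2.24,1.87,1.00]]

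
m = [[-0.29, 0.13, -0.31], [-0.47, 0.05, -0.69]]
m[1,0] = -0.469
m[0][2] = -0.308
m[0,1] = 0.132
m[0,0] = -0.291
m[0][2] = -0.308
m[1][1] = 0.046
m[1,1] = 0.046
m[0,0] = -0.291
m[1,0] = -0.469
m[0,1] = 0.132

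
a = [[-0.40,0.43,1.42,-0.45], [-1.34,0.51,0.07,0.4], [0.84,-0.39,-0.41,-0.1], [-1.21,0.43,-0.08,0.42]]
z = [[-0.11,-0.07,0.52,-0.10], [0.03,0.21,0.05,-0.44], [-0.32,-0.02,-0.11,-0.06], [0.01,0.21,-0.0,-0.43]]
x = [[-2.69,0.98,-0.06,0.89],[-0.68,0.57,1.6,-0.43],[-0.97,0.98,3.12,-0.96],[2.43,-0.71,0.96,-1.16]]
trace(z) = -0.44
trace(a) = 0.12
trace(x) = -0.16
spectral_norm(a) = 2.32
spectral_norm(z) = 0.70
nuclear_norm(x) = 8.22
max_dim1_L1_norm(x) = 6.03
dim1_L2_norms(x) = [3.0, 1.88, 3.54, 2.95]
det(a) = -0.00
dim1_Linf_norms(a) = [1.42, 1.34, 0.84, 1.21]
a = z @ x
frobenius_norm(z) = 0.94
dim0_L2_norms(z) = [0.34, 0.31, 0.53, 0.63]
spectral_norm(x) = 4.30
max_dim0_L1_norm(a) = 3.79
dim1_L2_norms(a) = [1.6, 1.49, 1.02, 1.35]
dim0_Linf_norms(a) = [1.34, 0.51, 1.42, 0.45]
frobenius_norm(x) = 5.81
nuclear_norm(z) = 1.57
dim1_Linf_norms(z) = [0.52, 0.44, 0.32, 0.43]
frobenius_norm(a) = 2.77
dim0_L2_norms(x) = [3.81, 1.66, 3.64, 1.8]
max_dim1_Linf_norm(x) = 3.12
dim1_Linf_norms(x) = [2.69, 1.6, 3.12, 2.43]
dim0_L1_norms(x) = [6.77, 3.24, 5.74, 3.44]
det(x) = -0.00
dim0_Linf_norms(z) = [0.32, 0.21, 0.52, 0.44]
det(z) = 0.00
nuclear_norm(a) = 3.83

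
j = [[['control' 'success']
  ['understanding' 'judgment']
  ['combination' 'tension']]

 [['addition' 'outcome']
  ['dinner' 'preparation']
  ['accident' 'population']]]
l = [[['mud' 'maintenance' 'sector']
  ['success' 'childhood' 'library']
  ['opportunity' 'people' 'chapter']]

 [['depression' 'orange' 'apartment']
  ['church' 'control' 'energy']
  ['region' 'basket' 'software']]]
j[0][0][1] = 'success'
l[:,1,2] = ['library', 'energy']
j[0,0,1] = 'success'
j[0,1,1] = 'judgment'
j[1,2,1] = 'population'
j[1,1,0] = 'dinner'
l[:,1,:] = [['success', 'childhood', 'library'], ['church', 'control', 'energy']]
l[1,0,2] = 'apartment'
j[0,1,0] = 'understanding'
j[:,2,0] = ['combination', 'accident']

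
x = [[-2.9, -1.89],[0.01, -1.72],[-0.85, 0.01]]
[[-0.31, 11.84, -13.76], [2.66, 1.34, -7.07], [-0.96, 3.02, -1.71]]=x @ [[1.11, -3.56, 2.06], [-1.54, -0.8, 4.12]]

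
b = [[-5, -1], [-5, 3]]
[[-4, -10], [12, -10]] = b@[[0, 2], [4, 0]]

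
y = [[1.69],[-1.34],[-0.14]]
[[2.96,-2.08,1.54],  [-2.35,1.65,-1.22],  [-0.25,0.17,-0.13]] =y@ [[1.75, -1.23, 0.91]]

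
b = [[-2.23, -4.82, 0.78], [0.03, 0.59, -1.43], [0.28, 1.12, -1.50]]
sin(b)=[[-0.81, -2.63, 2.66], [-0.15, 0.19, -1.31], [-0.05, 0.47, -1.59]]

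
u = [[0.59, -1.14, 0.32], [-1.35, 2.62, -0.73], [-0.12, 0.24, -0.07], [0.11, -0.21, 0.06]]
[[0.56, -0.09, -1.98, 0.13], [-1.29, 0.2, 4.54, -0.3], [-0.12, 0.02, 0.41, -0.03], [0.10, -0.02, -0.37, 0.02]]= u @ [[0.39, 0.03, -1.68, 0.08],[-0.17, 0.02, 0.61, -0.04],[0.43, -0.26, -0.92, 0.12]]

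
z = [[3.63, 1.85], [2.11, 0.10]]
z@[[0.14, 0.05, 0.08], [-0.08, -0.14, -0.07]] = [[0.36, -0.08, 0.16], [0.29, 0.09, 0.16]]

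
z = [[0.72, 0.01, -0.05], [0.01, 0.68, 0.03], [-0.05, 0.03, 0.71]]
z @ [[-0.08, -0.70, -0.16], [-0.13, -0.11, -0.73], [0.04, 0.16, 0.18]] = [[-0.06, -0.51, -0.13], [-0.09, -0.08, -0.49], [0.03, 0.15, 0.11]]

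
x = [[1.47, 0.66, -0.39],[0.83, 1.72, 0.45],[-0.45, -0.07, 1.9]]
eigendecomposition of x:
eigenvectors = [[-0.70, 0.59, -0.43], [0.68, 0.26, 0.11], [-0.23, -0.76, 0.89]]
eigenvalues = [0.71, 2.27, 2.11]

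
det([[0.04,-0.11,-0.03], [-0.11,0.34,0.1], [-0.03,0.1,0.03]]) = -0.000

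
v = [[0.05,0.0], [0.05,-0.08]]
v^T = [[0.05,  0.05], [0.00,  -0.08]]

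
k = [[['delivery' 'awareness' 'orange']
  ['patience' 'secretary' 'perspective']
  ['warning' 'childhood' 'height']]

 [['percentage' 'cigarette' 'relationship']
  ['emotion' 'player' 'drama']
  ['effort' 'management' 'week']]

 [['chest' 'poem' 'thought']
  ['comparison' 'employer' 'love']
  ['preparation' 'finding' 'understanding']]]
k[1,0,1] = 'cigarette'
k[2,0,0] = 'chest'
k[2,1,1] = 'employer'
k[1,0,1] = 'cigarette'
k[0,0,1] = 'awareness'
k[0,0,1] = 'awareness'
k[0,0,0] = 'delivery'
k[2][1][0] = 'comparison'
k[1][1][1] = 'player'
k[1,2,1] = 'management'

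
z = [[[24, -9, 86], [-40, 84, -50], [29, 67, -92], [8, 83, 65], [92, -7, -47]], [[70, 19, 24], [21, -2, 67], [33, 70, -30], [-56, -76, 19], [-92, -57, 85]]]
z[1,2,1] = 70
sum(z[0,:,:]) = 293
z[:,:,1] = [[-9, 84, 67, 83, -7], [19, -2, 70, -76, -57]]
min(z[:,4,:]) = -92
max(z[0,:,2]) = 86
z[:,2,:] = [[29, 67, -92], [33, 70, -30]]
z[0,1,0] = -40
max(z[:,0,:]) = 86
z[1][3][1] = -76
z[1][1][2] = 67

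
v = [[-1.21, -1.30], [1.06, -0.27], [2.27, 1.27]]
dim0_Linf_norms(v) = [2.27, 1.3]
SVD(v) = [[-0.53, -0.53], [0.24, -0.84], [0.81, -0.10]] @ diag([3.2038259732580636, 0.9229838205933079]) @ [[0.86,0.52], [-0.52,0.86]]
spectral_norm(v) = 3.20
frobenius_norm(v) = 3.33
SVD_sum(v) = [[-1.46, -0.88], [0.66, 0.4], [2.22, 1.35]] + [[0.25, -0.42], [0.4, -0.67], [0.05, -0.08]]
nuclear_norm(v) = 4.13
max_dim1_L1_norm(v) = 3.54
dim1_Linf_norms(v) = [1.3, 1.06, 2.27]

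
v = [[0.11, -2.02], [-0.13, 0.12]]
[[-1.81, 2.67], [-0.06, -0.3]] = v @ [[1.37,  1.14], [0.97,  -1.26]]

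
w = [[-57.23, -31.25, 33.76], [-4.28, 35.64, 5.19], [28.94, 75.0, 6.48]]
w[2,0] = 28.94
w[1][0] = -4.28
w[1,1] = 35.64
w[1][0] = -4.28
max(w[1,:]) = 35.64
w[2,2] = 6.48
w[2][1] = 75.0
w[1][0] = -4.28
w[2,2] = 6.48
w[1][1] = 35.64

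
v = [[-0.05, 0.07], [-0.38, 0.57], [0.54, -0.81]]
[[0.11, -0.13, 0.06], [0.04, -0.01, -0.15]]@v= [[0.08,-0.12],[-0.08,0.12]]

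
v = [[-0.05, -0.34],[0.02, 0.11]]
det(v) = 0.00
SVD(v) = [[-0.95, 0.31], [0.31, 0.95]] @ diag([0.3613683141089298, 0.0035974377089634142]) @ [[0.15, 0.99], [0.99, -0.15]]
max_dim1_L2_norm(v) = 0.34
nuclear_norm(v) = 0.36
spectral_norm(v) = 0.36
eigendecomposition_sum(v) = [[(-0.02+0.07j), (-0.17+0.25j)],[(0.01-0.02j), (0.05-0.05j)]] + [[-0.02-0.07j,-0.17-0.25j],[(0.01+0.02j),0.05+0.05j]]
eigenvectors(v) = [[(0.97+0j), 0.97-0.00j], [-0.23-0.06j, (-0.23+0.06j)]]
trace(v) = 0.06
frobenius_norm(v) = 0.36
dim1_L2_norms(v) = [0.34, 0.11]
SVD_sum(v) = [[-0.05, -0.34], [0.02, 0.11]] + [[0.00, -0.0], [0.00, -0.0]]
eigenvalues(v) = [(0.03+0.02j), (0.03-0.02j)]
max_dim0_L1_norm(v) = 0.45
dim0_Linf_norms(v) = [0.05, 0.34]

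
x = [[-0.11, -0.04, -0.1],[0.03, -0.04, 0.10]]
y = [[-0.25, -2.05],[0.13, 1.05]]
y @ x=[[-0.03, 0.09, -0.18], [0.02, -0.05, 0.09]]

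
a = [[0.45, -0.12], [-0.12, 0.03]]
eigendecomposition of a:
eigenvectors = [[0.97, 0.26], [-0.26, 0.97]]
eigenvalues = [0.48, -0.0]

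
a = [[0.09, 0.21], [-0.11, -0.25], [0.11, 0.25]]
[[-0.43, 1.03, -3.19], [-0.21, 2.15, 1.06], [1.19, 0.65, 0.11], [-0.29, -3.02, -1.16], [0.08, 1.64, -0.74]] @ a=[[-0.5, -1.15],[-0.14, -0.32],[0.05, 0.11],[0.18, 0.40],[-0.25, -0.58]]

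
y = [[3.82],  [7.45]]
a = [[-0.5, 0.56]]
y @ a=[[-1.91, 2.14], [-3.72, 4.17]]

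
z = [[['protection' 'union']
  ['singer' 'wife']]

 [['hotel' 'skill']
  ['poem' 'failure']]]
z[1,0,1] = 'skill'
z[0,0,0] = 'protection'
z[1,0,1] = 'skill'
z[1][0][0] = 'hotel'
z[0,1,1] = 'wife'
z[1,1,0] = 'poem'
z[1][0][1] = 'skill'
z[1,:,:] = [['hotel', 'skill'], ['poem', 'failure']]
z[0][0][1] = 'union'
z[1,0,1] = 'skill'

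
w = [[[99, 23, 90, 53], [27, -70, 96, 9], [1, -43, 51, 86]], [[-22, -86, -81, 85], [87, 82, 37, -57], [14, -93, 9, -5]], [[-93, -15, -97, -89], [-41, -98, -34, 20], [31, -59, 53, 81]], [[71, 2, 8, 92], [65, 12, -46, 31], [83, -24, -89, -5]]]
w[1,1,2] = 37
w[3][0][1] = 2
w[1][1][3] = -57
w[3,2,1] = -24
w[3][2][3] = -5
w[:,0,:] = [[99, 23, 90, 53], [-22, -86, -81, 85], [-93, -15, -97, -89], [71, 2, 8, 92]]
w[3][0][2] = 8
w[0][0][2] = 90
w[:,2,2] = [51, 9, 53, -89]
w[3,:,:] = [[71, 2, 8, 92], [65, 12, -46, 31], [83, -24, -89, -5]]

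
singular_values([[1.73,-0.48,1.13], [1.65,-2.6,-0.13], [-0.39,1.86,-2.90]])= [4.33, 2.35, 1.32]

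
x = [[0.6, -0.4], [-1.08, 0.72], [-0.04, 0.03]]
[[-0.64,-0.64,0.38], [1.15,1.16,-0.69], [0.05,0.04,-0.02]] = x @ [[-0.20, -1.03, 0.88],[1.3, 0.06, 0.36]]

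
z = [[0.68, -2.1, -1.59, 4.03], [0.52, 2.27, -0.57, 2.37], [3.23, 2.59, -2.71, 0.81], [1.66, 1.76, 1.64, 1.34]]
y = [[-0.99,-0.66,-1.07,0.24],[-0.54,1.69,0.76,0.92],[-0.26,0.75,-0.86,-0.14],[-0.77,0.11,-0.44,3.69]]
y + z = [[-0.31, -2.76, -2.66, 4.27], [-0.02, 3.96, 0.19, 3.29], [2.97, 3.34, -3.57, 0.67], [0.89, 1.87, 1.20, 5.03]]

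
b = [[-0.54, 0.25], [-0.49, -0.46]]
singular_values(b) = [0.75, 0.5]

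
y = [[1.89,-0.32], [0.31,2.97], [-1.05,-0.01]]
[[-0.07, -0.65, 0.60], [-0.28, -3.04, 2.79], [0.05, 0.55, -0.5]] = y@[[-0.05, -0.51, 0.47], [-0.09, -0.97, 0.89]]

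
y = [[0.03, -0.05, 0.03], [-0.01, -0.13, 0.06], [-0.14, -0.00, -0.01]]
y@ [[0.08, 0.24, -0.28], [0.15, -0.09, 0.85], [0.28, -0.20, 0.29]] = [[0.00, 0.01, -0.04], [-0.0, -0.0, -0.09], [-0.01, -0.03, 0.04]]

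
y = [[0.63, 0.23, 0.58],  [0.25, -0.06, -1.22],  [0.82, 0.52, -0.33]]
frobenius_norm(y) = 1.84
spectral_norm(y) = 1.41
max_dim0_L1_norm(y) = 2.13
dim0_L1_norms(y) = [1.7, 0.81, 2.13]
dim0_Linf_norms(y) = [0.82, 0.52, 1.22]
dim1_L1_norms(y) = [1.44, 1.53, 1.67]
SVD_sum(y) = [[-0.1,  -0.03,  0.35], [0.35,  0.09,  -1.18], [0.16,  0.04,  -0.56]] + [[0.67, 0.37, 0.23],  [-0.14, -0.07, -0.05],  [0.7, 0.38, 0.24]] + [[0.06, -0.11, 0.01], [0.04, -0.08, 0.01], [-0.05, 0.09, -0.01]]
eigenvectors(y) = [[(-0.83+0j), (-0.31+0.05j), (-0.31-0.05j)], [0.35+0.00j, 0.87+0.00j, 0.87-0.00j], [-0.43+0.00j, 0.10-0.37j, 0.10+0.37j]]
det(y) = 0.30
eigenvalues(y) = [(0.83+0j), (-0.3+0.53j), (-0.3-0.53j)]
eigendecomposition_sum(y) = [[0.90-0.00j, 0.31+0.00j, 0.13-0.00j], [-0.38+0.00j, -0.13+0.00j, (-0.05+0j)], [0.46-0.00j, (0.16+0j), 0.07-0.00j]] + [[-0.13-0.10j, (-0.04-0.15j), 0.23+0.07j], [(0.32+0.34j), 0.03+0.42j, (-0.58-0.3j)], [0.18-0.09j, 0.18+0.04j, (-0.2+0.21j)]] + [[(-0.13+0.1j), -0.04+0.15j, 0.23-0.07j], [0.32-0.34j, 0.03-0.42j, -0.58+0.30j], [0.18+0.09j, 0.18-0.04j, (-0.2-0.21j)]]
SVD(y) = [[0.26, 0.68, -0.68], [-0.87, -0.14, -0.47], [-0.41, 0.72, 0.56]] @ diag([1.4116644403627547, 1.1685134574996194, 0.18487781764612715]) @ [[-0.28, -0.07, 0.96], [0.84, 0.46, 0.28], [-0.46, 0.88, -0.07]]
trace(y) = 0.24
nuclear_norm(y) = 2.77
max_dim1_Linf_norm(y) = 1.22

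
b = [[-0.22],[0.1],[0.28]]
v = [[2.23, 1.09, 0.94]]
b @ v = [[-0.49,-0.24,-0.21], [0.22,0.11,0.09], [0.62,0.31,0.26]]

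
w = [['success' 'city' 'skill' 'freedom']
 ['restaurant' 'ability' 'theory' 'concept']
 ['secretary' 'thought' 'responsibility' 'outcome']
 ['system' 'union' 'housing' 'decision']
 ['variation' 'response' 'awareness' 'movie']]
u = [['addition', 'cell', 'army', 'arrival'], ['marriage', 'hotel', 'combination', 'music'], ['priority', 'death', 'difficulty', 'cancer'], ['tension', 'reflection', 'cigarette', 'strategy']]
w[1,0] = 'restaurant'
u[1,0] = 'marriage'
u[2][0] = 'priority'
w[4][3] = 'movie'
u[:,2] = ['army', 'combination', 'difficulty', 'cigarette']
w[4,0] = 'variation'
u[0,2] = 'army'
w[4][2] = 'awareness'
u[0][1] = 'cell'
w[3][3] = 'decision'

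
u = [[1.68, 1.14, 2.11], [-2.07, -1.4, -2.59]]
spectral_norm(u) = 4.64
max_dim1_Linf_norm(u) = 2.59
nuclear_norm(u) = 4.64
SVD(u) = [[-0.63, 0.78], [0.78, 0.63]] @ diag([4.63972891836213, 0.00394513804248983]) @ [[-0.57, -0.39, -0.72], [-0.81, 0.19, 0.55]]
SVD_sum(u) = [[1.68, 1.14, 2.11], [-2.07, -1.4, -2.59]] + [[-0.00, 0.00, 0.0],[-0.0, 0.0, 0.00]]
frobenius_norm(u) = 4.64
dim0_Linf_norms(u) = [2.07, 1.4, 2.59]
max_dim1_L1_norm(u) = 6.06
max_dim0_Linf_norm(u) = 2.59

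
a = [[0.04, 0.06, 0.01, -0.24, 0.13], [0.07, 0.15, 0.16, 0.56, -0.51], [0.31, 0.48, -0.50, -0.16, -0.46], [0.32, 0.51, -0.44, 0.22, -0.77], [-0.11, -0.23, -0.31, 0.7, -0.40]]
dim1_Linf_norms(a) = [0.24, 0.56, 0.5, 0.77, 0.7]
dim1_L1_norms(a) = [0.48, 1.45, 1.91, 2.26, 1.75]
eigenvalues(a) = [0.42, -0.62, -0.25, 0.01, -0.06]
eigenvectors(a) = [[-0.15, 0.21, -0.25, -0.82, 0.24], [0.77, -0.59, 0.67, 0.55, -0.65], [0.15, 0.62, -0.27, -0.08, 0.2], [0.56, 0.24, 0.19, 0.06, -0.38], [0.22, -0.4, 0.62, 0.09, -0.58]]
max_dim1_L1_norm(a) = 2.26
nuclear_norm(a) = 2.98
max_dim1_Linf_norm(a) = 0.77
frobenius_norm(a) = 1.88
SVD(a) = [[0.10, 0.23, 0.02, 0.54, 0.80], [-0.39, -0.41, 0.74, 0.36, -0.09], [-0.46, 0.55, -0.23, 0.49, -0.43], [-0.7, 0.24, 0.08, -0.55, 0.39], [-0.37, -0.64, -0.63, 0.19, 0.12]] @ diag([1.5294557893671046, 0.9937744259057022, 0.44921487213378236, 0.008203569452740415, 0.004009849037668348]) @ [[-0.23, -0.36, 0.39, -0.38, 0.73], [0.30, 0.49, -0.25, -0.78, 0.06], [0.17, 0.42, 0.87, 0.04, -0.18], [0.56, 0.25, -0.13, 0.47, 0.62], [0.71, -0.62, 0.12, -0.17, -0.24]]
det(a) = -0.00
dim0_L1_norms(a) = [0.85, 1.43, 1.42, 1.88, 2.27]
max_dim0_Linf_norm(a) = 0.77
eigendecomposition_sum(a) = [[-0.07,-0.13,-0.06,0.03,0.07],[0.35,0.65,0.32,-0.16,-0.38],[0.07,0.12,0.06,-0.03,-0.07],[0.25,0.47,0.23,-0.12,-0.27],[0.10,0.19,0.09,-0.05,-0.11]] + [[0.07, 0.07, -0.36, 0.11, -0.25], [-0.19, -0.21, 1.02, -0.31, 0.7], [0.20, 0.22, -1.07, 0.32, -0.74], [0.08, 0.08, -0.41, 0.12, -0.28], [-0.13, -0.14, 0.69, -0.21, 0.48]] + [[0.05, 0.16, 0.54, -0.49, 0.34],  [-0.14, -0.44, -1.47, 1.33, -0.92],  [0.06, 0.18, 0.6, -0.54, 0.38],  [-0.04, -0.13, -0.43, 0.39, -0.27],  [-0.13, -0.40, -1.35, 1.22, -0.85]] + [[0.01, 0.0, -0.00, 0.00, 0.00], [-0.0, -0.0, 0.00, -0.00, -0.0], [0.0, 0.00, -0.00, 0.00, 0.0], [-0.00, -0.00, 0.0, -0.00, -0.00], [-0.0, -0.00, 0.00, -0.0, -0.0]] + [[-0.02,-0.05,-0.11,0.11,-0.03], [0.05,0.15,0.29,-0.3,0.09], [-0.02,-0.04,-0.09,0.09,-0.03], [0.03,0.08,0.17,-0.17,0.05], [0.05,0.13,0.26,-0.27,0.08]]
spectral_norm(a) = 1.53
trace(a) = -0.49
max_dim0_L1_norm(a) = 2.27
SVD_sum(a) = [[-0.04, -0.06, 0.06, -0.06, 0.12], [0.13, 0.21, -0.23, 0.22, -0.43], [0.16, 0.25, -0.27, 0.27, -0.51], [0.24, 0.38, -0.41, 0.41, -0.77], [0.13, 0.2, -0.22, 0.22, -0.41]] + [[0.07, 0.11, -0.06, -0.18, 0.01], [-0.12, -0.20, 0.10, 0.32, -0.02], [0.17, 0.27, -0.14, -0.43, 0.03], [0.07, 0.12, -0.06, -0.18, 0.01], [-0.19, -0.31, 0.16, 0.5, -0.04]] + [[0.00, 0.0, 0.01, 0.00, -0.0], [0.06, 0.14, 0.29, 0.01, -0.06], [-0.02, -0.04, -0.09, -0.00, 0.02], [0.01, 0.02, 0.03, 0.00, -0.01], [-0.05, -0.12, -0.25, -0.01, 0.05]] + [[0.00,0.0,-0.0,0.0,0.0], [0.0,0.0,-0.00,0.00,0.00], [0.00,0.00,-0.00,0.0,0.0], [-0.00,-0.00,0.0,-0.00,-0.0], [0.00,0.0,-0.0,0.00,0.0]] + [[0.0, -0.00, 0.0, -0.00, -0.0], [-0.00, 0.00, -0.0, 0.00, 0.0], [-0.00, 0.00, -0.00, 0.0, 0.00], [0.00, -0.0, 0.0, -0.00, -0.0], [0.0, -0.0, 0.0, -0.00, -0.00]]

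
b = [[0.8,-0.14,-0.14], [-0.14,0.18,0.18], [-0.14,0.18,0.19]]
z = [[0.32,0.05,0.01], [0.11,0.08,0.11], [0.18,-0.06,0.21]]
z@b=[[0.25, -0.03, -0.03], [0.06, 0.02, 0.02], [0.12, 0.00, 0.00]]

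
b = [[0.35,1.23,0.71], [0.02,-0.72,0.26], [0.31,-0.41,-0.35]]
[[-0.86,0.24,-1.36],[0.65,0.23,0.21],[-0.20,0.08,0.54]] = b @ [[-0.99, 0.48, -0.03], [-0.73, -0.17, -0.6], [0.54, 0.39, -0.86]]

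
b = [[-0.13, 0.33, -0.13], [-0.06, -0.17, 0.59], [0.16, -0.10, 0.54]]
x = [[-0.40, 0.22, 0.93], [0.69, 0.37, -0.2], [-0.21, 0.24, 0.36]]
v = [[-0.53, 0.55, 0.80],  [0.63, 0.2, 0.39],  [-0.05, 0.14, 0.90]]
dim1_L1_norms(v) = [1.88, 1.22, 1.09]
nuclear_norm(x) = 2.03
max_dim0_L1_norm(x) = 1.49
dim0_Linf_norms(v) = [0.63, 0.55, 0.9]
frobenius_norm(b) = 0.92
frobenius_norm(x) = 1.40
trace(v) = 0.57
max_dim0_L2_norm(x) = 1.02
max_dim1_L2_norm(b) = 0.62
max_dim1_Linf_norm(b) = 0.59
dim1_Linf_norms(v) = [0.8, 0.63, 0.9]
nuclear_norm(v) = 2.47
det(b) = 0.04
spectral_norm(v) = 1.39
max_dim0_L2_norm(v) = 1.27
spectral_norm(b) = 0.86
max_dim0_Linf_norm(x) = 0.93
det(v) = -0.31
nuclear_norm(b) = 1.32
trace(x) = 0.33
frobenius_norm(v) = 1.63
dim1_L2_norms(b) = [0.38, 0.62, 0.57]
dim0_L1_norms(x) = [1.3, 0.83, 1.49]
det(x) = 0.11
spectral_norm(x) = 1.22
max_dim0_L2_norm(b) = 0.81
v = b + x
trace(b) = 0.24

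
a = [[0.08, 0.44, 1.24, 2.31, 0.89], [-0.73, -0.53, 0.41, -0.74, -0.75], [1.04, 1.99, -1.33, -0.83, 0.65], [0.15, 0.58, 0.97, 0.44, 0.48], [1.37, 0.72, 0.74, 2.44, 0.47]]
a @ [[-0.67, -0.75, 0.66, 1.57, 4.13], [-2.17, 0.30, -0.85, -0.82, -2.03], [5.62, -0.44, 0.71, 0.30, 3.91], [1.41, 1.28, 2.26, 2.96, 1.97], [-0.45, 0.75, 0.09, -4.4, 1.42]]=[[8.82,3.15,5.86,3.06,10.10], [3.24,-1.30,-1.48,0.52,-2.86], [-13.95,-0.17,-3.77,-5.71,-5.66], [4.5,0.56,1.33,-0.76,4.78], [4.91,2.34,6.37,6.94,12.56]]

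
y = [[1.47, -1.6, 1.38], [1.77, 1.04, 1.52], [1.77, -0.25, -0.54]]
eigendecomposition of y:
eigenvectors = [[0.12+0.54j, (0.12-0.54j), -0.49+0.00j], [(0.76+0j), 0.76-0.00j, -0.17+0.00j], [0.21+0.26j, 0.21-0.26j, 0.86+0.00j]]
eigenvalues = [(1.74+1.77j), (1.74-1.77j), (-1.5+0j)]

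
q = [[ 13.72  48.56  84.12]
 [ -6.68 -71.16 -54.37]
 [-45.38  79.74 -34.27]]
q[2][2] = -34.27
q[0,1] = 48.56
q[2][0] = -45.38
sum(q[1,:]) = -132.21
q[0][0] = 13.72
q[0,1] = 48.56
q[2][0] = -45.38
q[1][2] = -54.37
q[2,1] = 79.74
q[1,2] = -54.37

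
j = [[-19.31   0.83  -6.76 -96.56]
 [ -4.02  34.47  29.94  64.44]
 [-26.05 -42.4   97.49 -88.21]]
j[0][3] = -96.56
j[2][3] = -88.21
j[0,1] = 0.83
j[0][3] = -96.56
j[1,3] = 64.44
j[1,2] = 29.94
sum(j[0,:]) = -121.80000000000001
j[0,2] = -6.76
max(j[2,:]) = 97.49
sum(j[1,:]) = 124.83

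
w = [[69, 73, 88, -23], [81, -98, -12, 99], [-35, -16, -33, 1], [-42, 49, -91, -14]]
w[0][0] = 69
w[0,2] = 88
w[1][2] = -12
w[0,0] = 69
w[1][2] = -12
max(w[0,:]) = 88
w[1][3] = 99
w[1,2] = -12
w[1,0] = 81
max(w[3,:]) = 49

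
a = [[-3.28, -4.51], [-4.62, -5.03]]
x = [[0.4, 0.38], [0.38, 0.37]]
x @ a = [[-3.07, -3.72], [-2.96, -3.57]]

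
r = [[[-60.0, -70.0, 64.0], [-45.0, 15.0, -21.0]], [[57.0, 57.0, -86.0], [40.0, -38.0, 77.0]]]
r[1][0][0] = 57.0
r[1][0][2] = -86.0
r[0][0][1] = -70.0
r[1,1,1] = -38.0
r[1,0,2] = -86.0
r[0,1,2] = -21.0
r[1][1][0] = 40.0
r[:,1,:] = [[-45.0, 15.0, -21.0], [40.0, -38.0, 77.0]]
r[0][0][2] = 64.0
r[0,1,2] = -21.0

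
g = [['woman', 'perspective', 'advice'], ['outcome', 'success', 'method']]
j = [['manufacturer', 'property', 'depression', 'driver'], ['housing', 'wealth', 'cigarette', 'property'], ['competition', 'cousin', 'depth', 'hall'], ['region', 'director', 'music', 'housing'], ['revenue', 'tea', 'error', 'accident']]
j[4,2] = 'error'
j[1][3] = 'property'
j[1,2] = 'cigarette'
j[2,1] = 'cousin'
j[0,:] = ['manufacturer', 'property', 'depression', 'driver']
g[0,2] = 'advice'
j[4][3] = 'accident'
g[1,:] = ['outcome', 'success', 'method']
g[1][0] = 'outcome'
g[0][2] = 'advice'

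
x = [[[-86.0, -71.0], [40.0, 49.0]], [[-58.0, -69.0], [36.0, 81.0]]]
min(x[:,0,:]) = -86.0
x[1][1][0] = 36.0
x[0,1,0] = 40.0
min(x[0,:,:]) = -86.0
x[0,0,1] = -71.0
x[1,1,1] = 81.0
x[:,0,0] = [-86.0, -58.0]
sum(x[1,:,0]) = -22.0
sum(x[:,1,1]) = 130.0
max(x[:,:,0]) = 40.0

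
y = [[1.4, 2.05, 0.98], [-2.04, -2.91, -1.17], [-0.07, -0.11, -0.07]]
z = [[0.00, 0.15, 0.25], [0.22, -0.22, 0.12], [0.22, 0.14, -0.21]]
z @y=[[-0.32, -0.46, -0.19], [0.75, 1.08, 0.46], [0.04, 0.07, 0.07]]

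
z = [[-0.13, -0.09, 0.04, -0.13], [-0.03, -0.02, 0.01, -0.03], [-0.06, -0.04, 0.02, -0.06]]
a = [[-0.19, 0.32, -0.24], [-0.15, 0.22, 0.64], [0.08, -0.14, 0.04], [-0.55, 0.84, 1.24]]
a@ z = [[0.03, 0.02, -0.01, 0.03],[-0.03, -0.02, 0.01, -0.03],[-0.01, -0.01, 0.00, -0.01],[-0.03, -0.02, 0.01, -0.03]]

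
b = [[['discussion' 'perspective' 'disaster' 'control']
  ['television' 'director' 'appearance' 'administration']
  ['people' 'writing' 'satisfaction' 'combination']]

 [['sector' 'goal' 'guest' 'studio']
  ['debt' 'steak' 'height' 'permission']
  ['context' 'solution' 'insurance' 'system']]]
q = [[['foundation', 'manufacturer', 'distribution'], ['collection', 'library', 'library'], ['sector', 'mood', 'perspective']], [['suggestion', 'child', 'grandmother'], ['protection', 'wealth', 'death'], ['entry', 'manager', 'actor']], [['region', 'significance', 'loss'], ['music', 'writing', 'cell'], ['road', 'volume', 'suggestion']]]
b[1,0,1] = 'goal'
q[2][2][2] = 'suggestion'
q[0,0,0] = 'foundation'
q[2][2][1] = 'volume'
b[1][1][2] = 'height'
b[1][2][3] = 'system'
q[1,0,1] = 'child'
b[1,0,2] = 'guest'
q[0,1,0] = 'collection'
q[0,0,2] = 'distribution'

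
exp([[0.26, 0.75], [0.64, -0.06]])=[[1.59, 0.9], [0.77, 1.20]]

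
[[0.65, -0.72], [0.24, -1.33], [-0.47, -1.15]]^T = [[0.65, 0.24, -0.47], [-0.72, -1.33, -1.15]]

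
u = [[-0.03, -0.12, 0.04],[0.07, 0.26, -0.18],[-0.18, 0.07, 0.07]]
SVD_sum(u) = [[-0.03, -0.10, 0.07],  [0.08, 0.26, -0.17],  [-0.01, -0.02, 0.02]] + [[0.02,-0.01,-0.01],[-0.01,0.00,0.0],[-0.17,0.09,0.06]] + [[-0.01, -0.01, -0.02], [-0.01, -0.00, -0.01], [-0.0, -0.0, -0.0]]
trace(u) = 0.30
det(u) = -0.00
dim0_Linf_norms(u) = [0.18, 0.26, 0.18]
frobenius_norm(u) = 0.40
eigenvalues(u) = [(-0.04+0j), (0.17+0.15j), (0.17-0.15j)]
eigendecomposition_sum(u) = [[(-0.03-0j),-0.01+0.00j,-0.01+0.00j], [(-0.02-0j),-0.01+0.00j,(-0+0j)], [(-0.04-0j),(-0.01+0j),(-0.01+0j)]] + [[-0.00+0.05j, (-0.05+0.02j), (0.02-0.05j)], [(0.04-0.11j), 0.13-0.00j, -0.09+0.09j], [-0.07-0.07j, 0.04-0.10j, 0.04+0.10j]] + [[(-0-0.05j), (-0.05-0.02j), (0.02+0.05j)], [(0.04+0.11j), (0.13+0j), (-0.09-0.09j)], [(-0.07+0.07j), (0.04+0.1j), (0.04-0.1j)]]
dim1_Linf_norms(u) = [0.12, 0.26, 0.18]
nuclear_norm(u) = 0.58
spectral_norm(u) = 0.35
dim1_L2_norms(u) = [0.13, 0.32, 0.21]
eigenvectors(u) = [[0.59+0.00j, -0.30+0.11j, -0.30-0.11j],[0.31+0.00j, 0.73+0.00j, (0.73-0j)],[0.75+0.00j, (0.24-0.55j), 0.24+0.55j]]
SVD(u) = [[-0.36,0.09,-0.93], [0.93,-0.05,-0.37], [-0.08,-0.99,-0.07]] @ diag([0.3481786215000487, 0.20458629753429736, 0.03026705125270366]) @ [[0.26, 0.8, -0.54], [0.84, -0.46, -0.28], [0.47, 0.38, 0.80]]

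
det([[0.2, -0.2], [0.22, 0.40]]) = 0.124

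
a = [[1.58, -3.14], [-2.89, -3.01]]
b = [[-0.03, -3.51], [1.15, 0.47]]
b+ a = [[1.55, -6.65], [-1.74, -2.54]]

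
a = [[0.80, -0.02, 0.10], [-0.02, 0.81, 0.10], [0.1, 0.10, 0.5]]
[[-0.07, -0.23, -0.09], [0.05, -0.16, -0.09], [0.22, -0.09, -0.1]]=a @ [[-0.14, -0.28, -0.1], [0.0, -0.19, -0.09], [0.46, -0.08, -0.16]]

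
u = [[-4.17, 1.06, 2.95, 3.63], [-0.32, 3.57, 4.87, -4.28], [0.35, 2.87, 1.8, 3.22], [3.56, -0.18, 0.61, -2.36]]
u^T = [[-4.17, -0.32, 0.35, 3.56], [1.06, 3.57, 2.87, -0.18], [2.95, 4.87, 1.8, 0.61], [3.63, -4.28, 3.22, -2.36]]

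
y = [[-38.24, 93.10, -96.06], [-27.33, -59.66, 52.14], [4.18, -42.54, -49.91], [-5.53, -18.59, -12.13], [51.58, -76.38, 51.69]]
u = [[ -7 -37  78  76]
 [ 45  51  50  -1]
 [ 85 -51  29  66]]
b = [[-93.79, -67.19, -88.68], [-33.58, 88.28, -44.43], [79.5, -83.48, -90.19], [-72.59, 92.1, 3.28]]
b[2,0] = 79.5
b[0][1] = -67.19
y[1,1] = -59.66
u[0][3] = 76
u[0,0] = -7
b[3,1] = 92.1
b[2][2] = -90.19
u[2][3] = 66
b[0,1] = -67.19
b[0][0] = -93.79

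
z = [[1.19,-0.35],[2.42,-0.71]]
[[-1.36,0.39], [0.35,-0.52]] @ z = [[-0.67, 0.20], [-0.84, 0.25]]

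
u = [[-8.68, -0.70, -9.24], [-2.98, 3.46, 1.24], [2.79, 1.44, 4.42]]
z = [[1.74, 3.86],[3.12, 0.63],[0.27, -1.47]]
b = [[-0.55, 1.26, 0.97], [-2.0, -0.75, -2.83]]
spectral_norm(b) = 3.64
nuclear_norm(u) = 18.63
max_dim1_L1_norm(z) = 5.6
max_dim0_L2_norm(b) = 2.99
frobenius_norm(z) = 5.50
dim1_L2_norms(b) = [1.68, 3.55]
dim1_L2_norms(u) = [12.7, 4.73, 5.42]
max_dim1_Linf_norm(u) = 9.24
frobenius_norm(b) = 3.92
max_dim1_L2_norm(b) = 3.55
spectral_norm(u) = 13.76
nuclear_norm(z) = 7.43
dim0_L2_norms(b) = [2.07, 1.47, 2.99]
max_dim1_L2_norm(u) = 12.7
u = z @ b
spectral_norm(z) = 4.87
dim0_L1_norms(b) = [2.55, 2.01, 3.8]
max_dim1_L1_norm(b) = 5.58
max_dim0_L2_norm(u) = 10.32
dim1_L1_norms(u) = [18.62, 7.68, 8.65]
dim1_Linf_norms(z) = [3.86, 3.12, 1.47]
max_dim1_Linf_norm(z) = 3.86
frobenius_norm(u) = 14.59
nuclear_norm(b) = 5.11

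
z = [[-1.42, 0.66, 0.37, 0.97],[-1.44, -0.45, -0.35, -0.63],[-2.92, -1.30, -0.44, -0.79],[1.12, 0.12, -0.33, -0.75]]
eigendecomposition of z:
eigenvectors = [[(0.18-0.33j), 0.18+0.33j, -0.03+0.00j, (0.04+0j)], [0.37+0.01j, (0.37-0.01j), 0.16+0.00j, -0.07+0.00j], [(0.8+0j), (0.8-0j), (0.86+0j), (-0.89+0j)], [-0.23+0.19j, (-0.23-0.19j), (-0.48+0j), (0.45+0j)]]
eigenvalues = [(-1.47+0.99j), (-1.47-0.99j), (-0.12+0j), (-0+0j)]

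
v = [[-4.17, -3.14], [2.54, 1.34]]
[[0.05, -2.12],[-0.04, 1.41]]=v@[[-0.02, 0.66], [0.01, -0.2]]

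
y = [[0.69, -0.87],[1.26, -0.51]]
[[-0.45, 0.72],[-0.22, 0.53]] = y @ [[0.06, 0.13],[0.57, -0.72]]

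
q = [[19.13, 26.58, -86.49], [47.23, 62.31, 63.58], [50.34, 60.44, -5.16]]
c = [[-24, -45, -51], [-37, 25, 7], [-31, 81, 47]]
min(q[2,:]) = -5.16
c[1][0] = -37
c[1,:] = [-37, 25, 7]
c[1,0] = -37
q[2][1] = 60.44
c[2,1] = 81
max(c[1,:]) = 25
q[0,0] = 19.13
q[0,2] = -86.49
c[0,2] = -51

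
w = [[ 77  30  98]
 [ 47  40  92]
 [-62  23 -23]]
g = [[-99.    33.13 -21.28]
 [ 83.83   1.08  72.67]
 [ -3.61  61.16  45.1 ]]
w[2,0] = -62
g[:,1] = [33.13, 1.08, 61.16]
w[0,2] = 98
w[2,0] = -62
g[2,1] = 61.16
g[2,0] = -3.61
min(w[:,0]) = -62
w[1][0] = 47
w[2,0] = -62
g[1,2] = 72.67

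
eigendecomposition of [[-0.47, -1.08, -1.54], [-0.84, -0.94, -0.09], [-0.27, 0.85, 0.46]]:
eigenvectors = [[-0.45, -0.11, -0.75], [-0.83, 0.80, 0.27], [0.32, -0.58, 0.61]]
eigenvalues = [-1.36, -0.76, 1.17]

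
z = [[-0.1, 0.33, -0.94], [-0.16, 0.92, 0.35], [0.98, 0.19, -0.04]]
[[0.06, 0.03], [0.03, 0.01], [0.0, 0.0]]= z@[[-0.01, -0.00], [0.05, 0.02], [-0.05, -0.02]]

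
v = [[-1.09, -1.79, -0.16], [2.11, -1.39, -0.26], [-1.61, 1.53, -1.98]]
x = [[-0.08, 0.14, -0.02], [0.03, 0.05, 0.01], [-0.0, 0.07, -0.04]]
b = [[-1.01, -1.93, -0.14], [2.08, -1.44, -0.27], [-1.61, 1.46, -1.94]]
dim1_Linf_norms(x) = [0.14, 0.05, 0.07]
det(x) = 0.00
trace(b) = -4.39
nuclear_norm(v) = 7.25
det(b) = -11.95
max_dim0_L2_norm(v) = 2.87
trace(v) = -4.46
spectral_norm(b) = 3.56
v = x + b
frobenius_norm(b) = 4.44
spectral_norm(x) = 0.18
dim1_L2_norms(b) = [2.18, 2.54, 2.91]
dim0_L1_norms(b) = [4.7, 4.83, 2.35]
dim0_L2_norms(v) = [2.87, 2.73, 2.0]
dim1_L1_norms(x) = [0.24, 0.09, 0.11]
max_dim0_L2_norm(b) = 2.82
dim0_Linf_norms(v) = [2.11, 1.79, 1.98]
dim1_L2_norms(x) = [0.16, 0.06, 0.08]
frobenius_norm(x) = 0.19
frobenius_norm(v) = 4.44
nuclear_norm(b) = 7.27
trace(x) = -0.07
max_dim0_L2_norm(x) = 0.16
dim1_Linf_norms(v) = [1.79, 2.11, 1.98]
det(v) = -11.82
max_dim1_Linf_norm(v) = 2.11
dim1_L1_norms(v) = [3.04, 3.76, 5.12]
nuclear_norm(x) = 0.27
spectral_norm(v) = 3.59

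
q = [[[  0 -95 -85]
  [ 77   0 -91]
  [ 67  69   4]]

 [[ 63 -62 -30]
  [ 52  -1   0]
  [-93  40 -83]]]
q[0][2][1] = 69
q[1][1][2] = 0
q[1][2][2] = -83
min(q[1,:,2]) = -83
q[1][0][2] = -30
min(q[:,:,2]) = -91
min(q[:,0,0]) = 0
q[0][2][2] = 4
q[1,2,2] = -83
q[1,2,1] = 40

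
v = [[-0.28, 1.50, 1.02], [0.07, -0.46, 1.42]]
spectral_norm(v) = 1.93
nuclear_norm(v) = 3.30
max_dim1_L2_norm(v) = 1.84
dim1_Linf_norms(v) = [1.5, 1.42]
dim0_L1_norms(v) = [0.35, 1.96, 2.44]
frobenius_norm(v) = 2.37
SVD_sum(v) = [[-0.20, 1.02, 1.38], [-0.1, 0.5, 0.68]] + [[-0.08, 0.48, -0.36], [0.17, -0.96, 0.74]]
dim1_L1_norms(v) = [2.8, 1.95]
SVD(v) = [[-0.9, -0.44], [-0.44, 0.9]] @ diag([1.9320263644432192, 1.3671042853770585]) @ [[0.11, -0.59, -0.8],[0.14, -0.79, 0.6]]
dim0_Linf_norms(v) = [0.28, 1.5, 1.42]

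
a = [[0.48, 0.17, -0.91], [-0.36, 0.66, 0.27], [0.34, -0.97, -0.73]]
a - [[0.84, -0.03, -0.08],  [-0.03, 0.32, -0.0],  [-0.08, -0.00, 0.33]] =[[-0.36, 0.2, -0.83], [-0.33, 0.34, 0.27], [0.42, -0.97, -1.06]]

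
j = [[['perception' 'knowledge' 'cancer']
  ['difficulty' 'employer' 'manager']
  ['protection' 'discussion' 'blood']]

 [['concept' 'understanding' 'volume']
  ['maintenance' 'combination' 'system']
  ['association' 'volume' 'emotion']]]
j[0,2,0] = 'protection'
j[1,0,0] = 'concept'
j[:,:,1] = [['knowledge', 'employer', 'discussion'], ['understanding', 'combination', 'volume']]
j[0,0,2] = 'cancer'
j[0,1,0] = 'difficulty'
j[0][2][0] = 'protection'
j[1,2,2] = 'emotion'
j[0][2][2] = 'blood'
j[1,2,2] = 'emotion'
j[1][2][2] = 'emotion'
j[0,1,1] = 'employer'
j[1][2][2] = 'emotion'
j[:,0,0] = ['perception', 'concept']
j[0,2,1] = 'discussion'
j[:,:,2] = [['cancer', 'manager', 'blood'], ['volume', 'system', 'emotion']]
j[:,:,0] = [['perception', 'difficulty', 'protection'], ['concept', 'maintenance', 'association']]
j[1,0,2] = 'volume'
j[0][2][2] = 'blood'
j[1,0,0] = 'concept'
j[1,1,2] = 'system'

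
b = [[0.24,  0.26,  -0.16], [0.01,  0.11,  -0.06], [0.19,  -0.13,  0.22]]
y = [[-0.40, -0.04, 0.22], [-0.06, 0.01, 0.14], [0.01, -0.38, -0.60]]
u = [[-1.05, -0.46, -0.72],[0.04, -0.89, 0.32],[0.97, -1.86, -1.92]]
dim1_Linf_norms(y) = [0.4, 0.14, 0.6]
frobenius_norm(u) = 3.29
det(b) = 0.00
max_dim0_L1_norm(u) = 3.21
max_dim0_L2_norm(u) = 2.11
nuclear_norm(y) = 1.20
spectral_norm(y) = 0.75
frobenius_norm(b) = 0.52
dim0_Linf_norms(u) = [1.05, 1.86, 1.92]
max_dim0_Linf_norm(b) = 0.26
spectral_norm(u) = 2.91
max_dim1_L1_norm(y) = 0.99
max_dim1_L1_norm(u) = 4.75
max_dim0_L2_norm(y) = 0.65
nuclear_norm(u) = 5.04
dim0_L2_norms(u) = [1.43, 2.11, 2.08]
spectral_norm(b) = 0.42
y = b @ u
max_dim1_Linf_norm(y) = 0.6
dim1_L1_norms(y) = [0.66, 0.21, 0.99]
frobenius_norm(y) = 0.86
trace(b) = 0.57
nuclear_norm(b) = 0.75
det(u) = -3.17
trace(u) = -3.86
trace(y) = -0.99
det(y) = -0.01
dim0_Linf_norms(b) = [0.24, 0.26, 0.22]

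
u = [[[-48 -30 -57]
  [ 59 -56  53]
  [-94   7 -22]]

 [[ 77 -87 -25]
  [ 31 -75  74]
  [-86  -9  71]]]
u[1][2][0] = -86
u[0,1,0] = 59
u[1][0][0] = 77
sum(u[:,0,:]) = -170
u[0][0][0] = -48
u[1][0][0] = 77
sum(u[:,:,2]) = 94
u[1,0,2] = -25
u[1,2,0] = -86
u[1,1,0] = 31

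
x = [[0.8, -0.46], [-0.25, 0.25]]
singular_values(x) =[0.98, 0.09]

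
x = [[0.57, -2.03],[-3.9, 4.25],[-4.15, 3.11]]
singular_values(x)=[7.93, 1.29]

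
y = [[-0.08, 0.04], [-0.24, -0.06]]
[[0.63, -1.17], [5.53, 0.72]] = y@[[-17.98, 2.89], [-20.32, -23.56]]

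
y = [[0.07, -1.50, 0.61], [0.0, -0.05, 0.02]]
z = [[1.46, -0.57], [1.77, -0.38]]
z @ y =[[0.10, -2.16, 0.88], [0.12, -2.64, 1.07]]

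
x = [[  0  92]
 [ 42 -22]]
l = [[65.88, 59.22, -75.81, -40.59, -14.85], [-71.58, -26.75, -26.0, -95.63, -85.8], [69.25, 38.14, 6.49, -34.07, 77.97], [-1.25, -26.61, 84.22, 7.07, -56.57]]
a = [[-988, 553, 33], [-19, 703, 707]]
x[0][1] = 92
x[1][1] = -22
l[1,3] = -95.63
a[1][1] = 703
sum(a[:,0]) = -1007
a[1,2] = 707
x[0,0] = 0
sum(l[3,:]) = 6.859999999999999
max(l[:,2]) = 84.22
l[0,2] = -75.81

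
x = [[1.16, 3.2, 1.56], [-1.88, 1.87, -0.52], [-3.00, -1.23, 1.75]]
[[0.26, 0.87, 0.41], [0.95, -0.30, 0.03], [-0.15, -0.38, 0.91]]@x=[[-2.56,1.95,0.67], [1.58,2.44,1.69], [-2.19,-2.31,1.56]]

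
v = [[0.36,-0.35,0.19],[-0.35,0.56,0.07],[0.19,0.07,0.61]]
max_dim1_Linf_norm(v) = 0.61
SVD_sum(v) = [[0.34, -0.38, 0.16], [-0.38, 0.43, -0.18], [0.16, -0.18, 0.08]] + [[0.00, 0.02, 0.03], [0.02, 0.13, 0.26], [0.03, 0.26, 0.53]] + [[0.02,0.01,-0.01], [0.01,0.01,-0.01], [-0.01,-0.01,0.00]]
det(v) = 0.02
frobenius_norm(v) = 1.07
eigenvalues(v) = [0.03, 0.84, 0.66]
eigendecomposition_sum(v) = [[0.02, 0.01, -0.01],  [0.01, 0.01, -0.01],  [-0.01, -0.01, 0.0]] + [[0.34,  -0.38,  0.16], [-0.38,  0.43,  -0.18], [0.16,  -0.18,  0.08]] + [[0.00,0.02,0.03], [0.02,0.13,0.26], [0.03,0.26,0.53]]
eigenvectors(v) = [[-0.77,-0.63,0.06], [-0.55,0.71,0.44], [0.32,-0.3,0.9]]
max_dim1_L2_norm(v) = 0.66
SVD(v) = [[0.63, 0.06, -0.77], [-0.71, 0.44, -0.55], [0.3, 0.90, 0.32]] @ diag([0.8427818607424762, 0.6565662150505932, 0.03065192420693037]) @ [[0.63, -0.71, 0.3], [0.06, 0.44, 0.9], [-0.77, -0.55, 0.32]]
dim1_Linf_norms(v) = [0.36, 0.56, 0.61]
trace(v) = 1.53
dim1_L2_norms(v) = [0.54, 0.66, 0.64]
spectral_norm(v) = 0.84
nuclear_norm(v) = 1.53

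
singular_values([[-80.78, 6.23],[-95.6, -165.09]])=[194.49, 71.63]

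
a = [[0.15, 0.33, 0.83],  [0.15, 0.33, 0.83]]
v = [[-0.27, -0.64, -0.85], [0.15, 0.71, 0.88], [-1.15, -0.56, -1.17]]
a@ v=[[-0.95, -0.33, -0.81], [-0.95, -0.33, -0.81]]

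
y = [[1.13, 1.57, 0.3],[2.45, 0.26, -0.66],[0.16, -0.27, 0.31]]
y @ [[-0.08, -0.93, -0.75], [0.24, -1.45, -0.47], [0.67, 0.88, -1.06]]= [[0.49, -3.06, -1.90], [-0.58, -3.24, -1.26], [0.13, 0.52, -0.32]]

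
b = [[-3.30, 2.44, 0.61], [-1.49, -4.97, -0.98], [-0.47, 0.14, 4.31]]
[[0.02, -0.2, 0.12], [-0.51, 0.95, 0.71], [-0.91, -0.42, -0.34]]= b@[[0.05, -0.07, -0.12],  [0.13, -0.15, -0.09],  [-0.21, -0.1, -0.09]]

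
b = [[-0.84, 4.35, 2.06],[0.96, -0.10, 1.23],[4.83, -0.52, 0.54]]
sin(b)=[[-0.11, -1.45, 0.06], [0.32, -1.44, 0.00], [-1.22, 2.27, -0.94]]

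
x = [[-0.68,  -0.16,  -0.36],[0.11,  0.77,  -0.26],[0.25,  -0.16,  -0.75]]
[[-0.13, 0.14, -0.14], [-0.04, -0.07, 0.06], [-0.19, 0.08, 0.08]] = x@[[0.05,-0.12,0.22],  [0.03,-0.12,0.03],  [0.26,-0.12,-0.04]]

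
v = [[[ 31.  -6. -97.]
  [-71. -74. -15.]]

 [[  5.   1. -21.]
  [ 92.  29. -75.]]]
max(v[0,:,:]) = 31.0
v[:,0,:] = [[31.0, -6.0, -97.0], [5.0, 1.0, -21.0]]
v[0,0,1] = -6.0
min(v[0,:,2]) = -97.0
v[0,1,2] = -15.0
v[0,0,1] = -6.0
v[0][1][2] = -15.0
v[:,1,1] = [-74.0, 29.0]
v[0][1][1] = -74.0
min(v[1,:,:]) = -75.0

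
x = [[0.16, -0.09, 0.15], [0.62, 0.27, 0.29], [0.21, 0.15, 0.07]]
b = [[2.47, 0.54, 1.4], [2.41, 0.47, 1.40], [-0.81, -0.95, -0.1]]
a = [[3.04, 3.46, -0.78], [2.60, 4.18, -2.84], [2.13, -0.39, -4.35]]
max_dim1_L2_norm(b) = 2.89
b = a @ x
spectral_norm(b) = 4.15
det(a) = -32.71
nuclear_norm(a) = 12.82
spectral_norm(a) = 7.81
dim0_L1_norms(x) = [0.99, 0.51, 0.51]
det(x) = -0.00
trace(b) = 2.84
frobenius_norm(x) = 0.82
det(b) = 0.01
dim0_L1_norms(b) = [5.69, 1.96, 2.9]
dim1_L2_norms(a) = [4.67, 5.68, 4.86]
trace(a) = 2.87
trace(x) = 0.50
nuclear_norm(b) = 4.99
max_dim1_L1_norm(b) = 4.41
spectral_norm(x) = 0.80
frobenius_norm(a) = 8.82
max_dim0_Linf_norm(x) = 0.62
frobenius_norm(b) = 4.23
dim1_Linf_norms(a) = [3.46, 4.18, 4.35]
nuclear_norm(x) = 0.98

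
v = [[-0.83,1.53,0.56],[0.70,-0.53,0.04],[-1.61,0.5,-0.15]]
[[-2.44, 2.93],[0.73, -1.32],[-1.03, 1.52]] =v@[[0.53, -0.16], [-0.78, 2.21], [-1.44, -1.04]]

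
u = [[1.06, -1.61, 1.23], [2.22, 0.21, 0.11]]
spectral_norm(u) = 2.69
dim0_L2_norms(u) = [2.46, 1.62, 1.23]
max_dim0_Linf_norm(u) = 2.22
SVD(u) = [[-0.73, -0.69], [-0.69, 0.73]] @ diag([2.694523700243955, 1.7183544537794364]) @ [[-0.85, 0.38, -0.36], [0.52, 0.73, -0.45]]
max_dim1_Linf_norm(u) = 2.22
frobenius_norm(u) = 3.20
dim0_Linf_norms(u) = [2.22, 1.61, 1.23]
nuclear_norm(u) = 4.41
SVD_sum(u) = [[1.67, -0.75, 0.70], [1.58, -0.70, 0.67]] + [[-0.61,  -0.86,  0.53], [0.64,  0.91,  -0.56]]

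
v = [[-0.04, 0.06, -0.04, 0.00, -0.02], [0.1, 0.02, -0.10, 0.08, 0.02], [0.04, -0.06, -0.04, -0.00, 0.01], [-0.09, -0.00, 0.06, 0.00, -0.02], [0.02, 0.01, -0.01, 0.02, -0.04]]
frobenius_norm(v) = 0.24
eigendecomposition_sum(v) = [[-0.03-0.00j, (0.02-0j), 0.01-0.00j, -0.01+0.00j, -0.01+0.00j], [(0.11+0j), (-0.06+0j), -0.04+0.00j, 0.03-0.00j, (0.05-0j)], [(0.08+0j), (-0.05+0j), -0.03+0.00j, (0.02-0j), (0.04-0j)], [(-0.06-0j), (0.03-0j), 0.02-0.00j, -0.02+0.00j, (-0.03+0j)], [0.02+0.00j, (-0.01+0j), -0.01+0.00j, 0.01-0.00j, 0.01-0.00j]] + [[(0.01+0.01j), 0.02-0.02j, (-0.02+0j), (0.01-0.03j), (-0+0j)], [(0.01+0.01j), (0.04-0.01j), (-0.02-0j), (0.03-0.03j), (-0+0j)], [-0.00-0.00j, -0.01+0.00j, 0.01+0.00j, -0.01+0.01j, 0.00-0.00j], [-0.02-0.00j, -0.02+0.04j, 0.02-0.02j, (0.01+0.04j), (-0-0j)], [0.00+0.00j, (0.01+0j), -0.00-0.00j, (0.01-0j), -0.00+0.00j]] + [[(0.01-0.01j), (0.02+0.02j), (-0.02-0j), 0.01+0.03j, -0.00-0.00j], [0.01-0.01j, 0.04+0.01j, (-0.02+0j), (0.03+0.03j), (-0-0j)], [(-0+0j), (-0.01-0j), (0.01-0j), (-0.01-0.01j), 0.00+0.00j], [-0.02+0.00j, (-0.02-0.04j), 0.02+0.02j, (0.01-0.04j), -0.00+0.00j], [-0j, (0.01-0j), (-0+0j), 0.01+0.00j, (-0-0j)]] + [[-0.01-0.00j,0.01j,(-0.01-0j),-0.00+0.00j,-0.00-0.02j], [-0.01+0.00j,0.00+0.00j,-0.01+0.00j,-0.00+0.00j,-0.01-0.01j], [(-0.02+0j),0.01+0.01j,-0.01+0.00j,-0.00+0.00j,-0.01-0.03j], [-0j,-0.00+0.00j,-0j,(-0-0j),-0j], [0.01j,-0j,0.00+0.01j,0j,(-0.02+0.01j)]] + [[(-0.01+0j), 0.00-0.01j, -0.01+0.00j, (-0-0j), (-0+0.02j)], [-0.01-0.00j, -0j, -0.01-0.00j, (-0-0j), (-0.01+0.01j)], [(-0.02-0j), 0.01-0.01j, -0.01-0.00j, (-0-0j), (-0.01+0.03j)], [0j, -0.00-0.00j, 0.00+0.00j, (-0+0j), 0j], [-0.01j, 0j, 0.00-0.01j, 0.00-0.00j, -0.02-0.01j]]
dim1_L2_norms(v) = [0.08, 0.16, 0.08, 0.11, 0.05]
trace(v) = -0.10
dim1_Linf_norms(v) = [0.06, 0.1, 0.06, 0.09, 0.04]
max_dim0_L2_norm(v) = 0.15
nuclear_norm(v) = 0.43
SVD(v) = [[-0.03, -0.77, 0.52, 0.36, -0.05], [0.81, -0.28, -0.3, -0.14, -0.4], [0.27, 0.51, 0.25, 0.73, -0.26], [-0.51, -0.16, -0.49, 0.24, -0.64], [0.11, -0.19, -0.58, 0.51, 0.6]] @ diag([0.19978564415926822, 0.10301295801148246, 0.04813473424943875, 0.041218580143602065, 0.03818511332014307]) @ [[0.71, -0.01, -0.61, 0.33, 0.13],[0.33, -0.82, 0.3, -0.26, 0.25],[-0.17, 0.10, -0.52, -0.74, 0.39],[-0.28, -0.48, -0.47, -0.03, -0.68],[0.54, 0.29, 0.22, -0.53, -0.55]]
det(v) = -0.00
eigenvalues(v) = [(-0.13+0j), (0.06+0.04j), (0.06-0.04j), (-0.05+0.01j), (-0.05-0.01j)]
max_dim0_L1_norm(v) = 0.29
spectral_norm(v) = 0.20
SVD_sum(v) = [[-0.00, 0.0, 0.00, -0.0, -0.00], [0.11, -0.00, -0.10, 0.05, 0.02], [0.04, -0.0, -0.03, 0.02, 0.01], [-0.07, 0.0, 0.06, -0.03, -0.01], [0.02, -0.00, -0.01, 0.01, 0.0]] + [[-0.03, 0.07, -0.02, 0.02, -0.02], [-0.01, 0.02, -0.01, 0.01, -0.01], [0.02, -0.04, 0.02, -0.01, 0.01], [-0.01, 0.01, -0.0, 0.0, -0.00], [-0.01, 0.02, -0.01, 0.01, -0.00]] + [[-0.00, 0.00, -0.01, -0.02, 0.01], [0.00, -0.00, 0.01, 0.01, -0.01], [-0.0, 0.00, -0.01, -0.01, 0.0], [0.0, -0.0, 0.01, 0.02, -0.01], [0.0, -0.00, 0.01, 0.02, -0.01]] + [[-0.0, -0.01, -0.01, -0.0, -0.01], [0.00, 0.00, 0.0, 0.00, 0.00], [-0.01, -0.01, -0.01, -0.00, -0.02], [-0.0, -0.00, -0.0, -0.0, -0.01], [-0.01, -0.01, -0.01, -0.0, -0.01]] + [[-0.00, -0.0, -0.00, 0.0, 0.00], [-0.01, -0.00, -0.0, 0.01, 0.01], [-0.01, -0.0, -0.0, 0.01, 0.01], [-0.01, -0.01, -0.01, 0.01, 0.01], [0.01, 0.01, 0.0, -0.01, -0.01]]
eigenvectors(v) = [[(-0.2+0j), (-0.35-0.18j), (-0.35+0.18j), 0.43+0.15j, (0.43-0.15j)], [(0.7+0j), -0.37-0.47j, -0.37+0.47j, (0.36-0.1j), 0.36+0.10j], [0.56+0.00j, (0.14+0.14j), (0.14-0.14j), 0.64+0.00j, (0.64-0j)], [-0.38+0.00j, 0.66+0.00j, 0.66-0.00j, -0.02+0.07j, (-0.02-0.07j)], [(0.12+0j), (-0.02-0.09j), -0.02+0.09j, (0.01-0.49j), (0.01+0.49j)]]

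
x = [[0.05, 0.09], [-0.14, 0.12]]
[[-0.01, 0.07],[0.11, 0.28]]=x@[[-0.57, -0.88],[0.23, 1.29]]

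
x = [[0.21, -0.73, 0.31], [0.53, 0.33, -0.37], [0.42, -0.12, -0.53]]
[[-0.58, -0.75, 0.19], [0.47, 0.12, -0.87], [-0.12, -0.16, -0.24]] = x@[[0.46, -0.44, -1.43], [1.07, 0.80, -0.88], [0.35, -0.23, -0.49]]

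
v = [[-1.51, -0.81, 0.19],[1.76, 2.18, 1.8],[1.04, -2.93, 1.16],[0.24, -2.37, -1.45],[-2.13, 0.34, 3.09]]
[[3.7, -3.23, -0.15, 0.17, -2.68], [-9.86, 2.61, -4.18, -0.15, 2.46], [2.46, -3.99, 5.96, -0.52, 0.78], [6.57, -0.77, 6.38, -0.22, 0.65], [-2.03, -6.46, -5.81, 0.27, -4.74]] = v @ [[-1.57, 1.28, 1.07, -0.17, 1.64], [-2.00, 1.28, -2.02, 0.10, 0.15], [-1.52, -1.35, -0.92, -0.04, -0.42]]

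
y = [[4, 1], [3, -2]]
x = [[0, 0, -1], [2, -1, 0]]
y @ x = [[2, -1, -4], [-4, 2, -3]]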